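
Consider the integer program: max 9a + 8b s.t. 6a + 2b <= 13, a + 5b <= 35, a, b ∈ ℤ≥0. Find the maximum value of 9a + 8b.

Relaxing integrality, the LP optimum is 52.00 at (a,b) = (0, 6.5), which is not an integer point.
(a,b)=(0,6): 6·0+2·6=12≤13, 1·0+5·6=30≤35, objective 48.
(a,b)=(0,5): 6·0+2·5=10≤13, 1·0+5·5=25≤35, objective 40.
Maximum is 48 at (a,b)=(0,6).

48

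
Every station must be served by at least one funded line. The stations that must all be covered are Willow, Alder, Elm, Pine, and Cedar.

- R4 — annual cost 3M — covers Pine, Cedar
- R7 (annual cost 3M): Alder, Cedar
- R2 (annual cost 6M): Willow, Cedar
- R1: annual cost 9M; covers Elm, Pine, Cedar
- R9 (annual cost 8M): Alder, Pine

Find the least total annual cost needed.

18

The greedy cost-per-new-station heuristic would pick R4, R7, R2, and R1 for 21, but a cheaper cover exists.
Choose R7, R2, and R1: together they cover Willow, Alder, Elm, Pine, Cedar — every station.
Total annual cost: 3 + 6 + 9 = 18.
No cover costs less than 18.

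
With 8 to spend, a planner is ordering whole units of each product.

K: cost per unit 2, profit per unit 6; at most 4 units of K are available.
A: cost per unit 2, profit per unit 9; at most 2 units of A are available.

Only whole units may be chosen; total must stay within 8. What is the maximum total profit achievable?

30

This is a bounded integer knapsack.
3×K and 1×A: cost 8 ≤ 8, profit 3·6 + 1·9 = 27.
2×K and 2×A: cost 8 ≤ 8, profit 2·6 + 2·9 = 30.
Best is 30.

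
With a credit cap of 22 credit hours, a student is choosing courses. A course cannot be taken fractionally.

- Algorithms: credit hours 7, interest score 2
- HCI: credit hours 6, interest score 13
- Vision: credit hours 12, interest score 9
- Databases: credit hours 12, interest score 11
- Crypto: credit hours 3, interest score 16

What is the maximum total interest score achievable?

40

This is an integer program with binary decision variables.
Allowing fractional choices, the relaxed optimum would be about 40.8, but courses are indivisible.
Algorithms + HCI + Crypto: credit hours 7 + 6 + 3 = 16 ≤ 22, interest score 2 + 13 + 16 = 31.
HCI + Vision + Crypto: credit hours 6 + 12 + 3 = 21 ≤ 22, interest score 13 + 9 + 16 = 38.
HCI + Databases + Crypto: credit hours 6 + 12 + 3 = 21 ≤ 22, interest score 13 + 11 + 16 = 40.
Best is HCI, Databases, and Crypto with total interest score 40.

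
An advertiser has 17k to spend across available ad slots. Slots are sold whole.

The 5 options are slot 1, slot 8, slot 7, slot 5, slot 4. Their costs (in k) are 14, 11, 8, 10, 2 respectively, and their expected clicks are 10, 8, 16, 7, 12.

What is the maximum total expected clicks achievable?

28

This is a 0-1 knapsack instance.
Take slot 7 and slot 4: cost 8 + 2 = 10 ≤ 17, expected clicks 16 + 12 = 28.
No other feasible combination does better.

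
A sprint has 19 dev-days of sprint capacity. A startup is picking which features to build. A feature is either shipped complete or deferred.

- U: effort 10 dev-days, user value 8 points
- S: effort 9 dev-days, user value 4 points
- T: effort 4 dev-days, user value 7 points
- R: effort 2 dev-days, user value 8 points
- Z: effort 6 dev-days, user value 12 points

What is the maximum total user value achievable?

Allowing fractional choices, the relaxed optimum would be about 32.6, but features are indivisible.
S + R + Z: effort 9 + 2 + 6 = 17 ≤ 19, user value 4 + 8 + 12 = 24.
U + R + Z: effort 10 + 2 + 6 = 18 ≤ 19, user value 8 + 8 + 12 = 28.
T + R + Z: effort 4 + 2 + 6 = 12 ≤ 19, user value 7 + 8 + 12 = 27.
Best is U, R, and Z with total user value 28.

28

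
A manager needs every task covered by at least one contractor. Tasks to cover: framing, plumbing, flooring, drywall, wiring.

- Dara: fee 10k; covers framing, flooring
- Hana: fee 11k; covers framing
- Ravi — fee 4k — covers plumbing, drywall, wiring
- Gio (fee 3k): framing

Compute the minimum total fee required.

This is a weighted set-cover instance.
The greedy cost-per-new-task heuristic would pick Ravi, Gio, and Dara for 17, but a cheaper cover exists.
Choose Dara and Ravi: together they cover framing, plumbing, flooring, drywall, wiring — every task.
Total fee: 10 + 4 = 14.
No cover costs less than 14.

14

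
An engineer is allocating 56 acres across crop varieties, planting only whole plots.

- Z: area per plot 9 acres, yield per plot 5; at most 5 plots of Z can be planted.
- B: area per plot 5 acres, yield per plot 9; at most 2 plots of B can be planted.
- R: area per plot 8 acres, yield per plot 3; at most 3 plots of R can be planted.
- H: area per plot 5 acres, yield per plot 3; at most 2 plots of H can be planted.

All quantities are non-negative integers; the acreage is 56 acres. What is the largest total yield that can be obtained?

44

This is a bounded integer knapsack.
Take 4×Z, 2×B, and 2×H: area 56 ≤ 56, yield 4·5 + 2·9 + 2·3 = 44.
B has the best ratio (9/5) and is taken to its limit of 2; remaining capacity is filled optimally with the others.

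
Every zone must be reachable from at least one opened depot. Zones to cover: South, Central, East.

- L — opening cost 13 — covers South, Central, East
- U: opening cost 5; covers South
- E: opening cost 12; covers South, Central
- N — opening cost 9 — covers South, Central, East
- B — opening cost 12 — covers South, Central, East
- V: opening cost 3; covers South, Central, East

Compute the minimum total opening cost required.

V alone covers South, Central, East — every zone.
Total opening cost: 3.
No cover costs less than 3.

3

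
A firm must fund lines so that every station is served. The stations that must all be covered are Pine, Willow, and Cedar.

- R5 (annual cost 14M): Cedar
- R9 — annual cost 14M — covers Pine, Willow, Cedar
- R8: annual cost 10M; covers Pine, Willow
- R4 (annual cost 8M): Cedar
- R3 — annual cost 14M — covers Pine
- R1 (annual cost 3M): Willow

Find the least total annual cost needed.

14

This is an integer covering problem.
R9 alone covers Pine, Willow, Cedar — every station.
Total annual cost: 14.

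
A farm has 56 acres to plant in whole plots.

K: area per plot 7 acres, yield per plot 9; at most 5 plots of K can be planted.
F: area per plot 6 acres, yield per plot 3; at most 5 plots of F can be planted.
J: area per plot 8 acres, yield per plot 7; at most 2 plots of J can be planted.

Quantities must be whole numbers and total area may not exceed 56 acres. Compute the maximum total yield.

59

K has the best ratio (9/7); taking only K gives at most 5×9 = 45 (stopped by the supply cap of 5).
Mixing does better — 5×K and 2×J: area 51 ≤ 56, yield 5·9 + 2·7 = 59.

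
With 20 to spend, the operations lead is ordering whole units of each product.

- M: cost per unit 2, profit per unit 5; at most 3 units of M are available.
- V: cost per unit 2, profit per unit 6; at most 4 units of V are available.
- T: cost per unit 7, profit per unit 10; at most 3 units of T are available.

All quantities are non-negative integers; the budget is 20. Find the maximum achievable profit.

44

Take 2×M, 4×V, and 1×T: cost 19 ≤ 20, profit 2·5 + 4·6 + 1·10 = 44.
V has the best ratio (6/2) and is taken to its limit of 4; remaining capacity is filled optimally with the others.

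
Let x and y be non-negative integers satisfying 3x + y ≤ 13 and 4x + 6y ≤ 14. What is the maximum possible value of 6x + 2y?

18

The continuous relaxation peaks at (3.5, 0) with value 21.00; rounding to a feasible lattice point costs some objective.
(x,y)=(3,0): 3·3+1·0=9≤13, 4·3+6·0=12≤14, objective 18.
(x,y)=(2,1): 3·2+1·1=7≤13, 4·2+6·1=14≤14, objective 14.
No feasible integer point exceeds 18.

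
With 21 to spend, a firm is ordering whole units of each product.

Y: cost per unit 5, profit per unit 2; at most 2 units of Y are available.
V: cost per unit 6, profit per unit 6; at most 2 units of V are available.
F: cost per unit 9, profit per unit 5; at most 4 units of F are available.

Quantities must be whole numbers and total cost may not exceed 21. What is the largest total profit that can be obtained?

17

This is a bounded integer knapsack.
V has the best ratio (6/6); taking only V gives at most 2×6 = 12 (stopped by the supply cap of 2).
Mixing does better — 2×V and 1×F: cost 21 ≤ 21, profit 2·6 + 1·5 = 17.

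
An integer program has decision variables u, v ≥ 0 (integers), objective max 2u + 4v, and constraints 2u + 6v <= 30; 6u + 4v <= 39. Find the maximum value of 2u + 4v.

(u,v)=(3,4): 2·3+6·4=30≤30, 6·3+4·4=34≤39, objective 22.
(u,v)=(2,4): 2·2+6·4=28≤30, 6·2+4·4=28≤39, objective 20.
(u,v)=(4,3): 2·4+6·3=26≤30, 6·4+4·3=36≤39, objective 20.
(u,v)=(3,3): 2·3+6·3=24≤30, 6·3+4·3=30≤39, objective 18.
No feasible integer point exceeds 22.

22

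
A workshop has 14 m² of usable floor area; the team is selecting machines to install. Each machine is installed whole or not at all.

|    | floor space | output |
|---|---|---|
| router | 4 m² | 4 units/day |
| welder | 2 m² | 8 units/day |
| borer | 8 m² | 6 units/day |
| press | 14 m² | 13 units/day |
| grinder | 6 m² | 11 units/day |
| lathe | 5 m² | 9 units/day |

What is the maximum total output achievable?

Take welder, grinder, and lathe: floor space 2 + 6 + 5 = 13 ≤ 14, output 8 + 11 + 9 = 28.
No other feasible combination does better.

28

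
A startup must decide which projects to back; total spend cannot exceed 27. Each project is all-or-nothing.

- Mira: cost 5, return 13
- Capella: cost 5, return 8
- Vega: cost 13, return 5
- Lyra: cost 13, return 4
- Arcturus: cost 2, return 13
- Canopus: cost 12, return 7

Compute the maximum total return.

41

Mira + Capella + Arcturus + Canopus: cost 5 + 5 + 2 + 12 = 24 ≤ 27, return 13 + 8 + 13 + 7 = 41.
Mira + Capella + Vega + Arcturus: cost 5 + 5 + 13 + 2 = 25 ≤ 27, return 13 + 8 + 5 + 13 = 39.
Best is Mira, Capella, Arcturus, and Canopus with total return 41.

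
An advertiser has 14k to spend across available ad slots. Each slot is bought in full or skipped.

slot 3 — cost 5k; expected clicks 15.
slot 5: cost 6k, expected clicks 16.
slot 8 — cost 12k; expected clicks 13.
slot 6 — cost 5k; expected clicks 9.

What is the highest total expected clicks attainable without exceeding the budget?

31

Allowing fractional choices, the relaxed optimum would be about 36.4, but ad slots are indivisible.
slot 3 + slot 6: cost 5 + 5 = 10 ≤ 14, expected clicks 15 + 9 = 24.
slot 3 + slot 5: cost 5 + 6 = 11 ≤ 14, expected clicks 15 + 16 = 31.
slot 5 + slot 6: cost 6 + 5 = 11 ≤ 14, expected clicks 16 + 9 = 25.
Best is slot 3 and slot 5 with total expected clicks 31.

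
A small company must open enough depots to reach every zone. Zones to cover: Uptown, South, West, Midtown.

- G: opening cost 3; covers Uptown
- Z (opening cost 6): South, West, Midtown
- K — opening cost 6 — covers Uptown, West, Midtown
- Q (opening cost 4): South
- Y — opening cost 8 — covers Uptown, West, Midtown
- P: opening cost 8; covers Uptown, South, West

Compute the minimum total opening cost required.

Choose G and Z: together they cover Uptown, South, West, Midtown — every zone.
Total opening cost: 3 + 6 = 9.
No cover costs less than 9.

9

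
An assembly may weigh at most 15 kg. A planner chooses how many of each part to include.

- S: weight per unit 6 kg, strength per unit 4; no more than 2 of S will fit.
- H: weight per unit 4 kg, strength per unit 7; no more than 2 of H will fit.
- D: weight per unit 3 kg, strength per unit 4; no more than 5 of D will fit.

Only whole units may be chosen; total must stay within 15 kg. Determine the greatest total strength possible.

This is a bounded integer knapsack.
Take 2×H and 2×D: weight 14 ≤ 15, strength 2·7 + 2·4 = 22.
H has the best ratio (7/4) and is taken to its limit of 2; remaining capacity is filled optimally with the others.

22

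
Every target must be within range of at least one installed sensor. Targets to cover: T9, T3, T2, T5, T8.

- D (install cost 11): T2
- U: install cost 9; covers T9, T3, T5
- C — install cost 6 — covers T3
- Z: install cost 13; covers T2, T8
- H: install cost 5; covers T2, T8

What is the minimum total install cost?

Choose U and H: together they cover T9, T3, T2, T5, T8 — every target.
Total install cost: 9 + 5 = 14.
No cover costs less than 14.

14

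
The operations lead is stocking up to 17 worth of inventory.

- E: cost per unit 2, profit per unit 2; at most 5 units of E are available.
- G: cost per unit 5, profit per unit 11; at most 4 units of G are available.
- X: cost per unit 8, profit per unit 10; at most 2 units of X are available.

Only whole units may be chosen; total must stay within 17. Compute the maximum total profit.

35

G has the best ratio (11/5); taking only G gives at most 3×11 = 33 (stopped by the cost limit).
Mixing does better — 1×E and 3×G: cost 17 ≤ 17, profit 1·2 + 3·11 = 35.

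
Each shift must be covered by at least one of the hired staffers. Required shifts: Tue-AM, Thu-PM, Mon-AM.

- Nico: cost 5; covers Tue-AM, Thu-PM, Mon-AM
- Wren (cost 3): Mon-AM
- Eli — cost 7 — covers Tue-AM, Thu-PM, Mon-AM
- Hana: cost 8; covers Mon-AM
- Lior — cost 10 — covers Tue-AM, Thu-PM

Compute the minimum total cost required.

Nico alone covers Tue-AM, Thu-PM, Mon-AM — every shift.
Total cost: 5.
No cover costs less than 5.

5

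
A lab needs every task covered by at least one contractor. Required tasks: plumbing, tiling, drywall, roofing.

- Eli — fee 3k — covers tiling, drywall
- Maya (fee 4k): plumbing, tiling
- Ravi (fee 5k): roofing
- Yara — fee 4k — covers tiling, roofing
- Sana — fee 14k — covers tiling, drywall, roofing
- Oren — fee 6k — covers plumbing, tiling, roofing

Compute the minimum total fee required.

Choose Eli and Oren: together they cover plumbing, tiling, drywall, roofing — every task.
Total fee: 3 + 6 = 9.

9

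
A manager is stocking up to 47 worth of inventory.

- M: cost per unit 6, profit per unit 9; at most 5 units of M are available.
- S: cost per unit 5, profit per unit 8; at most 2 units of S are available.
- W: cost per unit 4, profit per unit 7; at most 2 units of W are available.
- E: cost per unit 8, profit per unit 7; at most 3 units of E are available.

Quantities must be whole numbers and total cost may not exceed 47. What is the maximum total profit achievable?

68

5×M, 2×S, and 1×W: cost 44 ≤ 47, profit 5·9 + 2·8 + 1·7 = 68.
5×M, 1×S, 1×W, and 1×E: cost 47 ≤ 47, profit 5·9 + 1·8 + 1·7 + 1·7 = 67.
Best is 68.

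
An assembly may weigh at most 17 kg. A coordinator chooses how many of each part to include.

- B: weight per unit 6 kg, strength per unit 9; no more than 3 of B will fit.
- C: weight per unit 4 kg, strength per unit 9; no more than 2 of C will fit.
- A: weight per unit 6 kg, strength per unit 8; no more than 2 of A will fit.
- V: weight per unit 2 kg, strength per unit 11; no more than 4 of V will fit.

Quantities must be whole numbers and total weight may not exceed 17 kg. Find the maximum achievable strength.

62

V has the best ratio (11/2); taking only V gives at most 4×11 = 44 (stopped by the supply cap of 4).
Mixing does better — 2×C and 4×V: weight 16 ≤ 17, strength 2·9 + 4·11 = 62.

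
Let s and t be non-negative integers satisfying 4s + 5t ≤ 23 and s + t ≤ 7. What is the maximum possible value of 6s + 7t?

33

(s,t)=(2,3): 4·2+5·3=23≤23, 1·2+1·3=5≤7, objective 33.
(s,t)=(3,2): 4·3+5·2=22≤23, 1·3+1·2=5≤7, objective 32.
(s,t)=(4,1): 4·4+5·1=21≤23, 1·4+1·1=5≤7, objective 31.
No feasible integer point exceeds 33.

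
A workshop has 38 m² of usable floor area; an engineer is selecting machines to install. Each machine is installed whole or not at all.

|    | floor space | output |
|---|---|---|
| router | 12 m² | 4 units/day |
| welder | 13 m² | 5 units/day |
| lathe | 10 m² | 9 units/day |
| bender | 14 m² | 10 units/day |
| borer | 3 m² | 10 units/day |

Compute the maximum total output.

Allowing fractional choices, the relaxed optimum would be about 33.2, but machines are indivisible.
router + welder + lathe + borer: floor space 12 + 13 + 10 + 3 = 38 ≤ 38, output 4 + 5 + 9 + 10 = 28.
lathe + bender + borer: floor space 10 + 14 + 3 = 27 ≤ 38, output 9 + 10 + 10 = 29.
welder + bender + borer: floor space 13 + 14 + 3 = 30 ≤ 38, output 5 + 10 + 10 = 25.
Best is lathe, bender, and borer with total output 29.

29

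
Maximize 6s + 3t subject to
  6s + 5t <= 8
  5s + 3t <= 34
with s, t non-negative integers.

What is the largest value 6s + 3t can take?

6

Relaxing integrality, the LP optimum is 8.00 at (s,t) = (1.33, 0), which is not an integer point.
(s,t)=(1,0): 6·1+5·0=6≤8, 5·1+3·0=5≤34, objective 6.
(s,t)=(0,1): 6·0+5·1=5≤8, 5·0+3·1=3≤34, objective 3.
(s,t)=(0,0): 6·0+5·0=0≤8, 5·0+3·0=0≤34, objective 0.
Maximum is 6 at (s,t)=(1,0).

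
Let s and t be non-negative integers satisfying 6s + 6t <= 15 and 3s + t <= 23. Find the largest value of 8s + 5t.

The continuous relaxation peaks at (2.5, 0) with value 20.00; rounding to a feasible lattice point costs some objective.
(s,t)=(2,0): 6·2+6·0=12≤15, 3·2+1·0=6≤23, objective 16.
(s,t)=(1,1): 6·1+6·1=12≤15, 3·1+1·1=4≤23, objective 13.
No feasible integer point exceeds 16.

16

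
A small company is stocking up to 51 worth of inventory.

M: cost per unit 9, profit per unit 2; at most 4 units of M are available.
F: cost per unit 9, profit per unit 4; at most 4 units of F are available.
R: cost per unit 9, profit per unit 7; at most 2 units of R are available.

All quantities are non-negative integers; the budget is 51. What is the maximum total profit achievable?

Take 3×F and 2×R: cost 45 ≤ 51, profit 3·4 + 2·7 = 26.
R has the best ratio (7/9) and is taken to its limit of 2; remaining capacity is filled optimally with the others.

26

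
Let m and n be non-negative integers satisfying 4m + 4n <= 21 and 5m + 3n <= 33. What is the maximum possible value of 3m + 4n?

Relaxing integrality, the LP optimum is 21.00 at (m,n) = (0, 5.25), which is not an integer point.
(m,n)=(0,5): 4·0+4·5=20≤21, 5·0+3·5=15≤33, objective 20.
(m,n)=(1,4): 4·1+4·4=20≤21, 5·1+3·4=17≤33, objective 19.
(m,n)=(0,4): 4·0+4·4=16≤21, 5·0+3·4=12≤33, objective 16.
Maximum is 20 at (m,n)=(0,5).

20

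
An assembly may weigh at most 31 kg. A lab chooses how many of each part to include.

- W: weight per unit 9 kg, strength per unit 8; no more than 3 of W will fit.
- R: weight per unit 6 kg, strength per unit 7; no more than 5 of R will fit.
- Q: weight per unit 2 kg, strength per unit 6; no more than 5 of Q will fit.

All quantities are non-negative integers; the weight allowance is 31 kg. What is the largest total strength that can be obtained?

52

This is a bounded integer knapsack.
Q has the best ratio (6/2); taking only Q gives at most 5×6 = 30 (stopped by the supply cap of 5).
Mixing does better — 1×W, 2×R, and 5×Q: weight 31 ≤ 31, strength 1·8 + 2·7 + 5·6 = 52.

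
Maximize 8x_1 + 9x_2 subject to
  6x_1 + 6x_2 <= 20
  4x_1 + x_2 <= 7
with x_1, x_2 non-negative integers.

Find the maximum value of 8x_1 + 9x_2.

The continuous relaxation peaks at (0, 3.33) with value 30.00; rounding to a feasible lattice point costs some objective.
(x_1,x_2)=(0,3): 6·0+6·3=18≤20, 4·0+1·3=3≤7, objective 27.
(x_1,x_2)=(1,2): 6·1+6·2=18≤20, 4·1+1·2=6≤7, objective 26.
No feasible integer point exceeds 27.

27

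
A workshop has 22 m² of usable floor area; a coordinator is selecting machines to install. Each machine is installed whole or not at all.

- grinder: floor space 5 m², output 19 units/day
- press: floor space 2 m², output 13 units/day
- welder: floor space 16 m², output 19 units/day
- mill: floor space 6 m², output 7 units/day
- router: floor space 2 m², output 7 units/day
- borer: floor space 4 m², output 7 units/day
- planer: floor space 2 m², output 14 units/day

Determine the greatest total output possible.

Take grinder, press, mill, router, borer, and planer: floor space 5 + 2 + 6 + 2 + 4 + 2 = 21 ≤ 22, output 19 + 13 + 7 + 7 + 7 + 14 = 67.
No other feasible combination does better.

67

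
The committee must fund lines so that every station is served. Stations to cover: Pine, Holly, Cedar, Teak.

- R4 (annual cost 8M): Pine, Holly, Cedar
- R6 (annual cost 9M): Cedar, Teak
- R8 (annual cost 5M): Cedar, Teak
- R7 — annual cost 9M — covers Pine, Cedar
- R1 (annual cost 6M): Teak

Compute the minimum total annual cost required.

Choose R4 and R8: together they cover Pine, Holly, Cedar, Teak — every station.
Total annual cost: 8 + 5 = 13.
No cover costs less than 13.

13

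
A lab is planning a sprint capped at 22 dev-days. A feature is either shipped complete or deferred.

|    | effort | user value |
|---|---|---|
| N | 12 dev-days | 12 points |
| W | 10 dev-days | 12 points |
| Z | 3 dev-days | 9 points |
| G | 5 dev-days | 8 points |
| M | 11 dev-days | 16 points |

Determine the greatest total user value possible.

Treat it as a binary knapsack problem.
N + Z + G: effort 12 + 3 + 5 = 20 ≤ 22, user value 12 + 9 + 8 = 29.
W + Z + G: effort 10 + 3 + 5 = 18 ≤ 22, user value 12 + 9 + 8 = 29.
Z + G + M: effort 3 + 5 + 11 = 19 ≤ 22, user value 9 + 8 + 16 = 33.
Best is Z, G, and M with total user value 33.

33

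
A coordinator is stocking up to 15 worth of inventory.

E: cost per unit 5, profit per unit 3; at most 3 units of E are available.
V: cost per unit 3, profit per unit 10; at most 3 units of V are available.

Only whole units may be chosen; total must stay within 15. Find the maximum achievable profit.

Take 1×E and 3×V: cost 14 ≤ 15, profit 1·3 + 3·10 = 33.
V has the best ratio (10/3) and is taken to its limit of 3; remaining capacity is filled optimally with the others.

33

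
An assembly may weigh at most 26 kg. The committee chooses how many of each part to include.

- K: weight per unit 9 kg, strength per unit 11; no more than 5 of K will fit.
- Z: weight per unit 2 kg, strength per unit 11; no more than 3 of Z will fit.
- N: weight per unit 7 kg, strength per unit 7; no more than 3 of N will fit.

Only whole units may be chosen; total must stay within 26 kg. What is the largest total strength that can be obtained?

55

Z has the best ratio (11/2); taking only Z gives at most 3×11 = 33 (stopped by the supply cap of 3).
Mixing does better — 2×K and 3×Z: weight 24 ≤ 26, strength 2·11 + 3·11 = 55.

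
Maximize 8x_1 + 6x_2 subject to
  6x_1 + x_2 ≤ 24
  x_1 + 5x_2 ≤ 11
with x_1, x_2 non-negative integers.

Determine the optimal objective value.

32

The continuous relaxation peaks at (3.76, 1.45) with value 38.76; rounding to a feasible lattice point costs some objective.
(x_1,x_2)=(4,0): 6·4+1·0=24≤24, 1·4+5·0=4≤11, objective 32.
(x_1,x_2)=(3,1): 6·3+1·1=19≤24, 1·3+5·1=8≤11, objective 30.
(x_1,x_2)=(3,0): 6·3+1·0=18≤24, 1·3+5·0=3≤11, objective 24.
(x_1,x_2)=(2,1): 6·2+1·1=13≤24, 1·2+5·1=7≤11, objective 22.
No feasible integer point exceeds 32.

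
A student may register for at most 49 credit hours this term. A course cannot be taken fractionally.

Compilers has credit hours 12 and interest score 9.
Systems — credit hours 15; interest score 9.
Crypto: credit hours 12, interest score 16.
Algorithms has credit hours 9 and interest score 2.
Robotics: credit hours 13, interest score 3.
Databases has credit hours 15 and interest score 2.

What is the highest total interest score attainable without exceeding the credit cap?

Take Compilers, Systems, Crypto, and Algorithms: credit hours 12 + 15 + 12 + 9 = 48 ≤ 49, interest score 9 + 9 + 16 + 2 = 36.
No other feasible combination does better.

36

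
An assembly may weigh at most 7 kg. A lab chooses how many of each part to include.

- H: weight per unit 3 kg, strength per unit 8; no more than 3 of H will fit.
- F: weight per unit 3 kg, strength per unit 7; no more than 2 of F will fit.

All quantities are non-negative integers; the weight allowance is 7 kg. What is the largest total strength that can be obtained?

16

1×H and 1×F: weight 6 ≤ 7, strength 1·8 + 1·7 = 15.
2×H: weight 6 ≤ 7, strength 2·8 = 16.
Best is 16.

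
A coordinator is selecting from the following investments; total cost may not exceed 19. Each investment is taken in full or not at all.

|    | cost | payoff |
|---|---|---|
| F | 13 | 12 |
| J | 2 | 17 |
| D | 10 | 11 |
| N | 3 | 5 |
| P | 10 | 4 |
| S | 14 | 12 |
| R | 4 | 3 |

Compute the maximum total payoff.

Allowing fractional choices, the relaxed optimum would be about 36.7, but investments are indivisible.
J + D + N + R: cost 2 + 10 + 3 + 4 = 19 ≤ 19, payoff 17 + 11 + 5 + 3 = 36.
J + N + S: cost 2 + 3 + 14 = 19 ≤ 19, payoff 17 + 5 + 12 = 34.
F + J + N: cost 13 + 2 + 3 = 18 ≤ 19, payoff 12 + 17 + 5 = 34.
Best is J, D, N, and R with total payoff 36.

36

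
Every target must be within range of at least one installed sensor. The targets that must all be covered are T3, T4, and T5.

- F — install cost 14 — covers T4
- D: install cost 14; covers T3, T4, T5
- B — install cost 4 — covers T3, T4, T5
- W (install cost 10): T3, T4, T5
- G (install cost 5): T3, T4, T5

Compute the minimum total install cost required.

4

B alone covers T3, T4, T5 — every target.
Total install cost: 4.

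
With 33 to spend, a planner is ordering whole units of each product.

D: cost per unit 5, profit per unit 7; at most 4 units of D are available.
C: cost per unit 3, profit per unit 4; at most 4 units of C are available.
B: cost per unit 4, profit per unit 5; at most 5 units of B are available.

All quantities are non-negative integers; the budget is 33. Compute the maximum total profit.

45

Take 4×D, 3×C, and 1×B: cost 33 ≤ 33, profit 4·7 + 3·4 + 1·5 = 45.
D has the best ratio (7/5) and is taken to its limit of 4; remaining capacity is filled optimally with the others.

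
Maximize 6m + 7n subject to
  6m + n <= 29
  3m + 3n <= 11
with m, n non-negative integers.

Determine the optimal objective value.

Relaxing integrality, the LP optimum is 25.67 at (m,n) = (0, 3.67), which is not an integer point.
(m,n)=(0,3): 6·0+1·3=3≤29, 3·0+3·3=9≤11, objective 21.
(m,n)=(1,2): 6·1+1·2=8≤29, 3·1+3·2=9≤11, objective 20.
Maximum is 21 at (m,n)=(0,3).

21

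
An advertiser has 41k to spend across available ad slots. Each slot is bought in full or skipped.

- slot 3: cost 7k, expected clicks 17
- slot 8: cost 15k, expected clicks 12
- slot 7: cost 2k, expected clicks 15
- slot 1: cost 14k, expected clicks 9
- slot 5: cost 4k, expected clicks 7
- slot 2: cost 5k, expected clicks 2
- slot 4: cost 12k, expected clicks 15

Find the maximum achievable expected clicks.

Allowing fractional choices, the relaxed optimum would be about 66.6, but ad slots are indivisible.
slot 3 + slot 8 + slot 7 + slot 2 + slot 4: cost 7 + 15 + 2 + 5 + 12 = 41 ≤ 41, expected clicks 17 + 12 + 15 + 2 + 15 = 61.
slot 3 + slot 8 + slot 7 + slot 5 + slot 4: cost 7 + 15 + 2 + 4 + 12 = 40 ≤ 41, expected clicks 17 + 12 + 15 + 7 + 15 = 66.
slot 3 + slot 7 + slot 1 + slot 5 + slot 4: cost 7 + 2 + 14 + 4 + 12 = 39 ≤ 41, expected clicks 17 + 15 + 9 + 7 + 15 = 63.
Best is slot 3, slot 8, slot 7, slot 5, and slot 4 with total expected clicks 66.

66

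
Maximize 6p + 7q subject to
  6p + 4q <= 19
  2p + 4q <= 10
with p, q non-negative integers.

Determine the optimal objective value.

20

(p,q)=(1,2) is feasible, giving 20.
(p,q)=(2,1) is feasible, giving 19.
(p,q)=(3,0) is feasible, giving 18.
(p,q)=(0,2) is feasible, giving 14.
No feasible integer point exceeds 20.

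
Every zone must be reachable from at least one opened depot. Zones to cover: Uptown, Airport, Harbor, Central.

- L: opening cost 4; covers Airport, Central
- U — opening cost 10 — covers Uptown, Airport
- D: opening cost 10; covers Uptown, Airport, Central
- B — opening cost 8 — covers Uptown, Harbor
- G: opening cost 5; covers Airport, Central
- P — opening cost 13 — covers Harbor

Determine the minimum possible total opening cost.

12

This is an integer covering problem.
Choose L and B: together they cover Uptown, Airport, Harbor, Central — every zone.
Total opening cost: 4 + 8 = 12.
No cover costs less than 12.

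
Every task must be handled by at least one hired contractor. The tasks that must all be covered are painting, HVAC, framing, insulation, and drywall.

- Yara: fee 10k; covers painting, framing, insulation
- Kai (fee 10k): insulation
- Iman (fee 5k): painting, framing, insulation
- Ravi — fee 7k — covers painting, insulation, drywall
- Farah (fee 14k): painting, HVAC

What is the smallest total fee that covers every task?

26

This is a weighted set-cover instance.
Choose Iman, Ravi, and Farah: together they cover painting, HVAC, framing, insulation, drywall — every task.
Total fee: 5 + 7 + 14 = 26.
No cover costs less than 26.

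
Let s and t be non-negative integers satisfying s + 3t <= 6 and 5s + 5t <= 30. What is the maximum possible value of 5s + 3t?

30

(s,t)=(6,0): 1·6+3·0=6≤6, 5·6+5·0=30≤30, objective 30.
(s,t)=(5,0): 1·5+3·0=5≤6, 5·5+5·0=25≤30, objective 25.
Maximum is 30 at (s,t)=(6,0).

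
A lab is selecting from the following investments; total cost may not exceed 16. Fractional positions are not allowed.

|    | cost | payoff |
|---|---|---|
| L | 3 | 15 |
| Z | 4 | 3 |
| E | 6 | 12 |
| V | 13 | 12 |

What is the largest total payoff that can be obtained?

30

Take L, Z, and E: cost 3 + 4 + 6 = 13 ≤ 16, payoff 15 + 3 + 12 = 30.
No other feasible combination does better.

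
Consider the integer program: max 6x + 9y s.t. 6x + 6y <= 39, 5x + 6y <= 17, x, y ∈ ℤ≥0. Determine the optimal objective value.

(x,y)=(1,2) is feasible, giving 24.
(x,y)=(2,1) is feasible, giving 21.
(x,y)=(0,2) is feasible, giving 18.
The best lattice point is (1,2), giving 24.

24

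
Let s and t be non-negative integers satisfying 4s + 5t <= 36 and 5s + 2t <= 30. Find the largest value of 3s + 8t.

56

The continuous relaxation peaks at (0, 7.2) with value 57.60; rounding to a feasible lattice point costs some objective.
(s,t)=(0,7): 4·0+5·7=35≤36, 5·0+2·7=14≤30, objective 56.
(s,t)=(1,6): 4·1+5·6=34≤36, 5·1+2·6=17≤30, objective 51.
Maximum is 56 at (s,t)=(0,7).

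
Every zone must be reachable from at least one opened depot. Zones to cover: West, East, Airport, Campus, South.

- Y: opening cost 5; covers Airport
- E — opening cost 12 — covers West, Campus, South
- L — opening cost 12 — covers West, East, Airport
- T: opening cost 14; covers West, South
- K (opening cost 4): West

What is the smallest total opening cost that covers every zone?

The greedy cost-per-new-zone heuristic would pick E, Y, and L for 29, but a cheaper cover exists.
Choose E and L: together they cover West, East, Airport, Campus, South — every zone.
Total opening cost: 12 + 12 = 24.
No cover costs less than 24.

24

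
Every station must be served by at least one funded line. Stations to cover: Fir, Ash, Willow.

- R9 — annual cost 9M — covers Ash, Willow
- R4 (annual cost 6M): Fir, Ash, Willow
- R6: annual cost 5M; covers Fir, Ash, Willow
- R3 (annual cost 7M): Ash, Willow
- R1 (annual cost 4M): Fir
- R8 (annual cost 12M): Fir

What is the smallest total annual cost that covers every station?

R6 alone covers Fir, Ash, Willow — every station.
Total annual cost: 5.

5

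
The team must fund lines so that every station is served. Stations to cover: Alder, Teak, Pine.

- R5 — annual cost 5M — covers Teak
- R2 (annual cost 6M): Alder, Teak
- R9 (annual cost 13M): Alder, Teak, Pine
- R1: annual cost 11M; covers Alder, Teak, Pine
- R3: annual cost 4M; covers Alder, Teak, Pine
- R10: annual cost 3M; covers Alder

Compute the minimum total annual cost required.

4

R3 alone covers Alder, Teak, Pine — every station.
Total annual cost: 4.
No cover costs less than 4.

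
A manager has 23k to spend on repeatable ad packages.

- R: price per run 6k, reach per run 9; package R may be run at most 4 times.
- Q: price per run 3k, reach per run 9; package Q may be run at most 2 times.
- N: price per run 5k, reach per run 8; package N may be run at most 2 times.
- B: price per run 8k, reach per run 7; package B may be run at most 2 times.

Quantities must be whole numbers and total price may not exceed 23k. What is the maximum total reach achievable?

44

Q has the best ratio (9/3); taking only Q gives at most 2×9 = 18 (stopped by the supply cap of 2).
Mixing does better — 2×R, 2×Q, and 1×N: price 23 ≤ 23, reach 2·9 + 2·9 + 1·8 = 44.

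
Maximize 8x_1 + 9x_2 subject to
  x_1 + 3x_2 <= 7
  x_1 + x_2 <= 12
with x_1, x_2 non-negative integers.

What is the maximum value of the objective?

(x_1,x_2)=(7,0): 1·7+3·0=7≤7, 1·7+1·0=7≤12, objective 56.
(x_1,x_2)=(6,0): 1·6+3·0=6≤7, 1·6+1·0=6≤12, objective 48.
Maximum is 56 at (x_1,x_2)=(7,0).

56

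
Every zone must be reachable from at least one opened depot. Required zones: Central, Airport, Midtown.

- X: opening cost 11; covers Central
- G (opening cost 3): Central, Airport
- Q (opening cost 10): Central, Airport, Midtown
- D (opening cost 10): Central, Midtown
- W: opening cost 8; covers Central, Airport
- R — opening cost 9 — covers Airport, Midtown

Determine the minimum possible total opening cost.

The greedy cost-per-new-zone heuristic would pick G and R for 12, but a cheaper cover exists.
Q alone covers Central, Airport, Midtown — every zone.
Total opening cost: 10.
No cover costs less than 10.

10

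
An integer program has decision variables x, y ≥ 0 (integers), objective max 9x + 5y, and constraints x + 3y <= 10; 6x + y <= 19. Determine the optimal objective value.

32

The continuous relaxation peaks at (2.76, 2.41) with value 36.94; rounding to a feasible lattice point costs some objective.
(x,y)=(3,1): 1·3+3·1=6≤10, 6·3+1·1=19≤19, objective 32.
(x,y)=(2,2): 1·2+3·2=8≤10, 6·2+1·2=14≤19, objective 28.
The best lattice point is (3,1), giving 32.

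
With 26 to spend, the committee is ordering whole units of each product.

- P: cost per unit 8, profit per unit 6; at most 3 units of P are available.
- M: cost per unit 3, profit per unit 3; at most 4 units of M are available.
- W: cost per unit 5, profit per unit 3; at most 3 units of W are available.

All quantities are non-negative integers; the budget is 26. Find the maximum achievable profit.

21

This is a bounded integer knapsack.
M has the best ratio (3/3); taking only M gives at most 4×3 = 12 (stopped by the supply cap of 4).
Mixing does better — 1×P, 4×M, and 1×W: cost 25 ≤ 26, profit 1·6 + 4·3 + 1·3 = 21.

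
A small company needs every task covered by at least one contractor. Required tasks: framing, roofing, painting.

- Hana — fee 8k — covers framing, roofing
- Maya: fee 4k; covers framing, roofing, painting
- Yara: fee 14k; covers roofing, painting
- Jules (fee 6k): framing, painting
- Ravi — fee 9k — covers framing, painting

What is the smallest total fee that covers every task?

This is a weighted set-cover instance.
Maya alone covers framing, roofing, painting — every task.
Total fee: 4.

4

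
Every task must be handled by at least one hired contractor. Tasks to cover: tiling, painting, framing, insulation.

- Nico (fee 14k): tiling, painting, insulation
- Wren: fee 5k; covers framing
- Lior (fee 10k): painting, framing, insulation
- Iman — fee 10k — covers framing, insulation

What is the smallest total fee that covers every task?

This is an integer covering problem.
The greedy cost-per-new-task heuristic would pick Lior and Nico for 24, but a cheaper cover exists.
Choose Nico and Wren: together they cover tiling, painting, framing, insulation — every task.
Total fee: 14 + 5 = 19.
No cover costs less than 19.

19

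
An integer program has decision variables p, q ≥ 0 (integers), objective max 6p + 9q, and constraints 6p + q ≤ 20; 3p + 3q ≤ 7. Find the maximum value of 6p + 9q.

The continuous relaxation peaks at (0, 2.33) with value 21.00; rounding to a feasible lattice point costs some objective.
(p,q)=(0,2) is feasible, giving 18.
(p,q)=(1,1) is feasible, giving 15.
(p,q)=(0,1) is feasible, giving 9.
The best lattice point is (0,2), giving 18.

18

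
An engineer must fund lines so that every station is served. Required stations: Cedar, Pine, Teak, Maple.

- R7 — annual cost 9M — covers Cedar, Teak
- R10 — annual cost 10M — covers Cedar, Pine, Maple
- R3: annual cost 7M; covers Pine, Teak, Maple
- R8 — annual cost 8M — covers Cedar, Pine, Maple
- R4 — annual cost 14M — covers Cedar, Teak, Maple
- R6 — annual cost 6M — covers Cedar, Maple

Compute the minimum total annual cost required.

Choose R3 and R6: together they cover Cedar, Pine, Teak, Maple — every station.
Total annual cost: 7 + 6 = 13.

13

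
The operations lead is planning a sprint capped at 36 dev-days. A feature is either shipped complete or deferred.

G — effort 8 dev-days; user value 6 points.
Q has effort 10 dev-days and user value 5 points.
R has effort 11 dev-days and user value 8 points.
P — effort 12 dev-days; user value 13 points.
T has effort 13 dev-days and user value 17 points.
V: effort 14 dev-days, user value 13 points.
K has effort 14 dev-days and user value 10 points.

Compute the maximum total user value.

Allowing fractional choices, the relaxed optimum would be about 40.2, but features are indivisible.
R + P + T: effort 11 + 12 + 13 = 36 ≤ 36, user value 8 + 13 + 17 = 38.
G + P + T: effort 8 + 12 + 13 = 33 ≤ 36, user value 6 + 13 + 17 = 36.
G + T + V: effort 8 + 13 + 14 = 35 ≤ 36, user value 6 + 17 + 13 = 36.
Best is R, P, and T with total user value 38.

38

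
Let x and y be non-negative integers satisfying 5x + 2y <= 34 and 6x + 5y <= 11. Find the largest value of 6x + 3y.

(x,y)=(1,1): 5·1+2·1=7≤34, 6·1+5·1=11≤11, objective 9.
(x,y)=(0,2): 5·0+2·2=4≤34, 6·0+5·2=10≤11, objective 6.
(x,y)=(1,0): 5·1+2·0=5≤34, 6·1+5·0=6≤11, objective 6.
(x,y)=(0,1): 5·0+2·1=2≤34, 6·0+5·1=5≤11, objective 3.
Maximum is 9 at (x,y)=(1,1).

9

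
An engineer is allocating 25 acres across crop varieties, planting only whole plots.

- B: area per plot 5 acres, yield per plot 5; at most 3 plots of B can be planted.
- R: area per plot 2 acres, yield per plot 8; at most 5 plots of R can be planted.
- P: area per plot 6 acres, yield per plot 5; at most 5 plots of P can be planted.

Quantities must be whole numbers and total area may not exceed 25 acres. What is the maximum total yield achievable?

R has the best ratio (8/2); taking only R gives at most 5×8 = 40 (stopped by the supply cap of 5).
Mixing does better — 3×B and 5×R: area 25 ≤ 25, yield 3·5 + 5·8 = 55.

55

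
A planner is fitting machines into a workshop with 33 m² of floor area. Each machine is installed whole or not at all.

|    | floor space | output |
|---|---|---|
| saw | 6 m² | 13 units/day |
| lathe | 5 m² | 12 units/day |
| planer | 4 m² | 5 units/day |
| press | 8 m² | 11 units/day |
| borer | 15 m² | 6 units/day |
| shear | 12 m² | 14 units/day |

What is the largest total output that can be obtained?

50

Allowing fractional choices, the relaxed optimum would be about 52.7, but machines are indivisible.
saw + lathe + press + shear: floor space 6 + 5 + 8 + 12 = 31 ≤ 33, output 13 + 12 + 11 + 14 = 50.
saw + lathe + planer + shear: floor space 6 + 5 + 4 + 12 = 27 ≤ 33, output 13 + 12 + 5 + 14 = 44.
Best is saw, lathe, press, and shear with total output 50.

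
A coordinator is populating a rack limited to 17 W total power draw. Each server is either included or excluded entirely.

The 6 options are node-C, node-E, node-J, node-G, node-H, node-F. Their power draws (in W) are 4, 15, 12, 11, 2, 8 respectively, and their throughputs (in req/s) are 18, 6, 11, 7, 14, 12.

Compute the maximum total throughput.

44

Allowing fractional choices, the relaxed optimum would be about 46.8, but servers are indivisible.
node-C + node-H + node-F: power draw 4 + 2 + 8 = 14 ≤ 17, throughput 18 + 14 + 12 = 44.
node-C + node-G + node-H: power draw 4 + 11 + 2 = 17 ≤ 17, throughput 18 + 7 + 14 = 39.
Best is node-C, node-H, and node-F with total throughput 44.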